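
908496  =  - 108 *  ( - 8412 ) 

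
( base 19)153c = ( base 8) 21035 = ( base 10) 8733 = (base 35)74I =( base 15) 28C3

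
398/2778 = 199/1389 = 0.14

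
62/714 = 31/357 =0.09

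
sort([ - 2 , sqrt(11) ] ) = [ -2, sqrt( 11) ] 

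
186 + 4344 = 4530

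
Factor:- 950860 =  - 2^2*5^1*47543^1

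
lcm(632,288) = 22752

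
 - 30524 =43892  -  74416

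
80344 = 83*968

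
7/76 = 7/76 =0.09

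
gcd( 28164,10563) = 3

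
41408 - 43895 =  - 2487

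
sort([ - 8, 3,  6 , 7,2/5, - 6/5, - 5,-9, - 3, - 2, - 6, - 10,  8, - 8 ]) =[-10 , - 9, - 8, - 8,  -  6, - 5, - 3, - 2,  -  6/5,2/5 , 3,  6,  7,8]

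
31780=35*908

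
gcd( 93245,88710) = 5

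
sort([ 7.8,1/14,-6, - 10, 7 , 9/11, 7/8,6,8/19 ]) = [ - 10, - 6,1/14,8/19 , 9/11,7/8,6,7,7.8]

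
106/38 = 2 + 15/19 = 2.79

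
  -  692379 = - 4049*171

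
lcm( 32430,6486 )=32430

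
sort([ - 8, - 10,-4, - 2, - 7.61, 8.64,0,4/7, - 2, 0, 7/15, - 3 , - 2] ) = [ - 10,-8, - 7.61, - 4, - 3,  -  2, - 2,-2 , 0, 0,7/15,4/7 , 8.64]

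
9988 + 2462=12450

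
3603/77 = 3603/77 = 46.79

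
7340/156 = 47 + 2/39  =  47.05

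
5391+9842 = 15233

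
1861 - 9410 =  - 7549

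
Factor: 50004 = 2^2*3^3*463^1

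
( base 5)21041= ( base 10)1396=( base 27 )1oj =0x574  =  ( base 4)111310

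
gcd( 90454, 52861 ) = 1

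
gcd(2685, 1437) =3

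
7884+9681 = 17565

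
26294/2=13147=13147.00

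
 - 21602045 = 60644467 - 82246512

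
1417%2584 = 1417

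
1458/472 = 729/236=3.09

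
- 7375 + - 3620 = - 10995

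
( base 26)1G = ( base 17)28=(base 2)101010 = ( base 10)42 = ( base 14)30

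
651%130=1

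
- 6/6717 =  - 2/2239 = - 0.00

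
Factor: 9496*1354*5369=2^4*7^1*13^1*59^1*677^1*1187^1 = 69032368496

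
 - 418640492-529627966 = - 948268458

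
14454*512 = 7400448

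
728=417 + 311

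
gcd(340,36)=4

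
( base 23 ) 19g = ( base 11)624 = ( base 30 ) P2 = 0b1011110000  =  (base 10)752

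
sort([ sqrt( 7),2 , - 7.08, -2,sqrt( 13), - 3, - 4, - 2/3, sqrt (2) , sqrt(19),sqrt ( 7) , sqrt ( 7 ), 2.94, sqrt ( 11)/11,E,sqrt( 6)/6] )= [ - 7.08, - 4,  -  3, - 2,  -  2/3,  sqrt (11 ) /11,sqrt( 6)/6,sqrt(2),2, sqrt( 7), sqrt( 7), sqrt(7), E , 2.94,sqrt(13),sqrt (19) ]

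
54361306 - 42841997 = 11519309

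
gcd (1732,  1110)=2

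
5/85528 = 5/85528 = 0.00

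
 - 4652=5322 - 9974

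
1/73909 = 1/73909 = 0.00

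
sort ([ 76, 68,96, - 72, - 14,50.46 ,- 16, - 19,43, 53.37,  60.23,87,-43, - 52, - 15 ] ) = [ - 72,  -  52, - 43, - 19, - 16 ,-15,  -  14,43,50.46,53.37,60.23,68,  76, 87, 96 ]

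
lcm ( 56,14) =56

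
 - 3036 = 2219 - 5255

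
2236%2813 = 2236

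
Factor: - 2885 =-5^1*577^1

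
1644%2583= 1644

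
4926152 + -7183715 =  - 2257563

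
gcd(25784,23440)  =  2344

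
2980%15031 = 2980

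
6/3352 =3/1676 =0.00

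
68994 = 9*7666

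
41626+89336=130962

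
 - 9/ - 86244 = 3/28748 = 0.00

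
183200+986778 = 1169978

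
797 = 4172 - 3375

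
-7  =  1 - 8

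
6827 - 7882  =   - 1055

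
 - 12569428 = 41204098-53773526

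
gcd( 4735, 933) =1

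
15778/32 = 493 + 1/16 = 493.06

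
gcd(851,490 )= 1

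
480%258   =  222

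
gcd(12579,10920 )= 21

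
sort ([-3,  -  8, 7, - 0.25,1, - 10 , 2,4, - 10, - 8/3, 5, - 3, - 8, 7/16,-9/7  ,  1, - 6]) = [-10 , - 10 , - 8,- 8, - 6, - 3,  -  3, - 8/3, - 9/7,-0.25 , 7/16,1,1, 2, 4,5, 7] 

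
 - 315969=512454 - 828423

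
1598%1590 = 8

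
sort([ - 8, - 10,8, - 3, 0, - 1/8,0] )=[ - 10,-8, - 3, - 1/8, 0,0, 8 ]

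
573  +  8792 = 9365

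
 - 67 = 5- 72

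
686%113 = 8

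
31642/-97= - 327 + 77/97 = - 326.21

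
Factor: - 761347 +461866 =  - 3^1 * 7^1*13^1*1097^1= -299481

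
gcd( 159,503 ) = 1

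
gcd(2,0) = 2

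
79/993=79/993 =0.08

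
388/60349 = 388/60349 = 0.01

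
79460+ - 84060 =-4600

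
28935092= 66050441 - 37115349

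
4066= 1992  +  2074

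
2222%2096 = 126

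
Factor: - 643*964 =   -  2^2*241^1*643^1 = - 619852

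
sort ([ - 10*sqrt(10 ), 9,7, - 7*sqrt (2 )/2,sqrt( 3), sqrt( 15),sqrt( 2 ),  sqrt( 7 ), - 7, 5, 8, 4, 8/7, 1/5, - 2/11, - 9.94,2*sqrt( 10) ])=[ - 10*sqrt(10), - 9.94, - 7, - 7 * sqrt(2)/2, - 2/11, 1/5, 8/7,sqrt(2), sqrt (3 ), sqrt(7 ), sqrt(15),4, 5, 2*sqrt(10 ), 7 , 8, 9] 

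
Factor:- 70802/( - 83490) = 35401/41745 = 3^(-1)*5^( - 1) * 11^(-2)*23^(- 1 ) *35401^1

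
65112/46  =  32556/23 = 1415.48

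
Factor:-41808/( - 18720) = 67/30 = 2^ (- 1)*3^( - 1 )*5^(-1 )*67^1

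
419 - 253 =166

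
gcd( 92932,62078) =2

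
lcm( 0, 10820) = 0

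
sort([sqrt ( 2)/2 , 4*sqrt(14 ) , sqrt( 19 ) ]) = [ sqrt( 2 ) /2, sqrt( 19),4*  sqrt(14)]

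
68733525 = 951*72275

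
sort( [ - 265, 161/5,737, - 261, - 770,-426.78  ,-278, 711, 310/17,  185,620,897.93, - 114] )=[-770,-426.78, -278,-265, - 261, - 114, 310/17,161/5,185, 620, 711, 737, 897.93]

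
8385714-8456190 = -70476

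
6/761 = 6/761 = 0.01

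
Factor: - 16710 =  - 2^1*3^1*5^1 *557^1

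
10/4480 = 1/448 = 0.00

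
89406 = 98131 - 8725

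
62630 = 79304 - 16674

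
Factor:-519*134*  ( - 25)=2^1*3^1*5^2*67^1*173^1 = 1738650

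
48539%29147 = 19392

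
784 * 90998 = 71342432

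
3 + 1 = 4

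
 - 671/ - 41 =671/41 = 16.37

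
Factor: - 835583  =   - 7^1 * 79^1 * 1511^1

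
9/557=9/557 = 0.02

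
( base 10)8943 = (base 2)10001011101111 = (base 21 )k5i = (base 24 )fcf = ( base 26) d5p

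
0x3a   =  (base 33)1P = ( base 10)58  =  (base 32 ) 1q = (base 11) 53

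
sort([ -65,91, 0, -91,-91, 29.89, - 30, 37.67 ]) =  [-91,-91, - 65, - 30, 0, 29.89, 37.67 , 91]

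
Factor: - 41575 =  - 5^2 * 1663^1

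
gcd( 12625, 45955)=505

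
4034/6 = 2017/3 = 672.33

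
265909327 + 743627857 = 1009537184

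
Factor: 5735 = 5^1*31^1 * 37^1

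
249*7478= 1862022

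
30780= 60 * 513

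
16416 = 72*228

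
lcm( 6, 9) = 18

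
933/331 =933/331 = 2.82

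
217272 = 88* 2469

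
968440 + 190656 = 1159096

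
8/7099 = 8/7099 = 0.00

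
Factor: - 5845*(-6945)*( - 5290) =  -214739747250 = - 2^1*3^1 *5^3*7^1 *23^2*167^1*463^1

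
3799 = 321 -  - 3478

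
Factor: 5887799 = 31^1*189929^1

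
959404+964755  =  1924159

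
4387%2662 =1725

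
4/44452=1/11113 = 0.00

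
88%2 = 0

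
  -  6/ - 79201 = 6/79201 = 0.00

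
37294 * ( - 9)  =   - 335646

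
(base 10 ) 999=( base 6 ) 4343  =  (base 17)37d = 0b1111100111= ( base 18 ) 319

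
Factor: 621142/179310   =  310571/89655 = 3^( - 1)*5^(-1)*43^( - 1 )*139^( - 1)*310571^1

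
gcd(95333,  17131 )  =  1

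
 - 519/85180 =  - 519/85180=- 0.01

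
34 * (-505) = - 17170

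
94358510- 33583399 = 60775111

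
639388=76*8413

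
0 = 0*55954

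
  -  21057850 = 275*( - 76574)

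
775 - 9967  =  -9192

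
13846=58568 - 44722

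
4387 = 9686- 5299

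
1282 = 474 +808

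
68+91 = 159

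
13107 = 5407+7700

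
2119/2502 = 2119/2502 = 0.85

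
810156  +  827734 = 1637890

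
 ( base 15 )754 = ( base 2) 11001110110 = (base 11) 1274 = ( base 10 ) 1654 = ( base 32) 1JM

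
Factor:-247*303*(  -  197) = 14743677 = 3^1*13^1*19^1*101^1*197^1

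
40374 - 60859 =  - 20485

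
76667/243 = 76667/243  =  315.50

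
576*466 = 268416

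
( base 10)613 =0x265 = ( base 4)21211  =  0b1001100101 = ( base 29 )l4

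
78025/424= 78025/424 = 184.02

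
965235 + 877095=1842330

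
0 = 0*67989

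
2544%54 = 6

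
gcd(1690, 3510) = 130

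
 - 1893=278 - 2171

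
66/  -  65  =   - 66/65 = - 1.02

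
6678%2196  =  90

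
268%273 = 268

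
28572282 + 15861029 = 44433311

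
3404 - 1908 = 1496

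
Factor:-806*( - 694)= 559364 = 2^2*13^1 * 31^1*347^1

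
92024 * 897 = 82545528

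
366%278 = 88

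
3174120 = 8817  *360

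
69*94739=6536991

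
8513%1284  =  809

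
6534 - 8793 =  - 2259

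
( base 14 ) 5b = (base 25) 36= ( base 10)81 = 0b1010001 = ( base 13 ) 63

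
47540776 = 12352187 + 35188589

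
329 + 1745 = 2074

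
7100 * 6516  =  46263600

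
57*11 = 627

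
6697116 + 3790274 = 10487390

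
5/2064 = 5/2064 =0.00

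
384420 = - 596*(-645 )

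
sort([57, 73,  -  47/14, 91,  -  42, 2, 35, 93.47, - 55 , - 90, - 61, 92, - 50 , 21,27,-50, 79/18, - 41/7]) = [ - 90, - 61, - 55, - 50,  -  50, - 42, - 41/7, - 47/14, 2, 79/18, 21,27, 35,57,73, 91,92,93.47 ] 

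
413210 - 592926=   -179716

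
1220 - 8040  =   - 6820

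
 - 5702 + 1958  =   - 3744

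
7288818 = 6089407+1199411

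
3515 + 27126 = 30641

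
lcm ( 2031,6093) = 6093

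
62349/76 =62349/76 =820.38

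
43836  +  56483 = 100319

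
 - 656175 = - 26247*25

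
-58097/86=-676 + 39/86 = - 675.55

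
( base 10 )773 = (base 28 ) rh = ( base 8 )1405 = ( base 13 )476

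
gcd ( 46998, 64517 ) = 1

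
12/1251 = 4/417 = 0.01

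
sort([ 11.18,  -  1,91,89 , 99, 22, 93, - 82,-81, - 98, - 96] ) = [ - 98, - 96,  -  82,-81,-1, 11.18,22,89,91,93,  99 ]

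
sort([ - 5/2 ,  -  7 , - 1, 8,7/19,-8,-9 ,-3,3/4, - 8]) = [-9 ,  -  8,  -  8, - 7, - 3, - 5/2,-1 , 7/19, 3/4,8] 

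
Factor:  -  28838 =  - 2^1 *14419^1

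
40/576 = 5/72=0.07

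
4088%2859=1229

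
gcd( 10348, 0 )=10348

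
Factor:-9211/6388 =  - 2^( - 2)*61^1 *151^1*1597^( - 1 )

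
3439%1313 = 813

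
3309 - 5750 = -2441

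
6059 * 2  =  12118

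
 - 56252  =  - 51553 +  - 4699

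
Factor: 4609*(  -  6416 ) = -2^4  *  11^1*401^1*419^1  =  -  29571344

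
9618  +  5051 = 14669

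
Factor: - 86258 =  - 2^1*17^1*43^1 * 59^1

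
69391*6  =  416346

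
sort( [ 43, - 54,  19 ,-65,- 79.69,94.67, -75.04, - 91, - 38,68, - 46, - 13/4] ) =[ - 91, - 79.69, - 75.04 ,-65,-54, - 46, - 38, - 13/4,19,43,68,94.67]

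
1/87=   1/87 = 0.01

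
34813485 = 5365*6489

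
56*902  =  50512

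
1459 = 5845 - 4386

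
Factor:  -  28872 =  - 2^3*3^2*401^1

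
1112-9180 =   -  8068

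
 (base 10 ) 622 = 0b1001101110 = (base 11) 516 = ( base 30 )km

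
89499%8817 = 1329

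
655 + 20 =675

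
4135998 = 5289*782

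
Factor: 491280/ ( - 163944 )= - 2^1*3^ (-3)*5^1*11^( - 1 ) *89^1= -890/297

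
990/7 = 990/7 = 141.43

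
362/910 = 181/455   =  0.40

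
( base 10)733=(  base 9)1004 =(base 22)1b7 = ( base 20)1gd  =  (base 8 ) 1335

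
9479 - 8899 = 580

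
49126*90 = 4421340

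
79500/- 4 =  - 19875 + 0/1  =  - 19875.00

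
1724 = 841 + 883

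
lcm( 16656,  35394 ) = 283152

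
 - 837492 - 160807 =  - 998299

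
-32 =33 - 65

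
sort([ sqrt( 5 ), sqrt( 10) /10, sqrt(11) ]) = [sqrt (10) /10,sqrt( 5),sqrt (11)]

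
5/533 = 5/533= 0.01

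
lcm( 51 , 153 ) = 153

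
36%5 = 1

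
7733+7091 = 14824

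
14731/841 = 17+434/841 = 17.52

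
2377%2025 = 352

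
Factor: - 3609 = -3^2*401^1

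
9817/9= 9817/9= 1090.78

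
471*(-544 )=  -256224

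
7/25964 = 7/25964 = 0.00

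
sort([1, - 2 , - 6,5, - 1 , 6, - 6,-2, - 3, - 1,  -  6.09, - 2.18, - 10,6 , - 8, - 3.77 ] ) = [ - 10,-8, - 6.09, - 6,  -  6, - 3.77, - 3, - 2.18,  -  2, - 2,-1 , - 1,1,  5,6,6 ] 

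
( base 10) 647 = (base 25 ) 10M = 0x287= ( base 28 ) n3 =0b1010000111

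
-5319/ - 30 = 1773/10= 177.30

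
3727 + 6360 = 10087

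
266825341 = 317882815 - 51057474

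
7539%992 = 595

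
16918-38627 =- 21709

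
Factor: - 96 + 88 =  - 2^3 = - 8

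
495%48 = 15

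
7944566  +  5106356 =13050922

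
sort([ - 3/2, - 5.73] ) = [-5.73, - 3/2]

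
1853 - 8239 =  - 6386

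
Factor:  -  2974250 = - 2^1*5^3*11897^1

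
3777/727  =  3777/727 = 5.20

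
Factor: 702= 2^1*3^3*13^1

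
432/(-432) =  - 1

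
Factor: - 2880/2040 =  - 24/17= - 2^3*3^1*17^( - 1) 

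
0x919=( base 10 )2329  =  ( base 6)14441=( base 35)1vj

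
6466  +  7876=14342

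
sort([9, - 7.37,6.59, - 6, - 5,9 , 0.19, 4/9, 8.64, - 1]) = [ - 7.37, - 6, -5, - 1,0.19,  4/9,  6.59, 8.64 , 9,9] 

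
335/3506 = 335/3506 = 0.10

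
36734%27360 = 9374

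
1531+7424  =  8955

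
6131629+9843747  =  15975376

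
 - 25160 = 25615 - 50775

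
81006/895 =90 + 456/895 = 90.51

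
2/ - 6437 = -2/6437 = - 0.00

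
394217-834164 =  - 439947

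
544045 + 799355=1343400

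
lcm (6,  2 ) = 6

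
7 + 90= 97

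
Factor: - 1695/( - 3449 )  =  3^1*5^1 * 113^1 * 3449^( - 1) 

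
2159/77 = 28 + 3/77 = 28.04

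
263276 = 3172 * 83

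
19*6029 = 114551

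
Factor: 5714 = 2^1*2857^1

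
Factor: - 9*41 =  -3^2*41^1 =-  369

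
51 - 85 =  - 34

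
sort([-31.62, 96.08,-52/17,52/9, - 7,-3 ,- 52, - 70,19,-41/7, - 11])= [-70, - 52,  -  31.62, - 11, - 7, - 41/7,-52/17,-3 , 52/9,  19 , 96.08]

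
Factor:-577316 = -2^2*101^1*1429^1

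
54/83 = 54/83 = 0.65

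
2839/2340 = 1 + 499/2340 = 1.21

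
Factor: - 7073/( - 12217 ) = 11^1* 19^( - 1) = 11/19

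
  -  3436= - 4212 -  - 776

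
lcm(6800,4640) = 394400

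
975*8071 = 7869225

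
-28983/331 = -28983/331 = - 87.56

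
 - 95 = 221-316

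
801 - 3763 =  - 2962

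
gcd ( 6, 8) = 2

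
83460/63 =1324 + 16/21  =  1324.76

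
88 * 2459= 216392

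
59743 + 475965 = 535708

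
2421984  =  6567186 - 4145202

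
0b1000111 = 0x47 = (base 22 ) 35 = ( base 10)71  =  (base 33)25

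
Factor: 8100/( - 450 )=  - 2^1*3^2= - 18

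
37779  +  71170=108949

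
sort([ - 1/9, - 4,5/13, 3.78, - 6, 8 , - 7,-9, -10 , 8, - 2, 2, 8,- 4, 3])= [ - 10,  -  9,-7, - 6, - 4, - 4, - 2, - 1/9,5/13, 2,  3, 3.78,8, 8,8]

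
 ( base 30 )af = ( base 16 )13B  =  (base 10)315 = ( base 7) 630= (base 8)473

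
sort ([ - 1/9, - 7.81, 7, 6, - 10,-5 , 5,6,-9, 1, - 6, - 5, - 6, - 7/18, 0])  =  [ - 10 , - 9,-7.81, - 6, - 6, - 5, - 5, - 7/18,- 1/9,0,  1 , 5 , 6, 6,7]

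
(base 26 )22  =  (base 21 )2c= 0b110110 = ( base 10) 54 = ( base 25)24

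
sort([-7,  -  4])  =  [ - 7, - 4 ]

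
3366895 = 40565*83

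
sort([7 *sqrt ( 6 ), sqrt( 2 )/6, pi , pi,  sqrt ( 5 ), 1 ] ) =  [sqrt(2)/6,1,sqrt(5 ), pi,pi, 7 * sqrt( 6) ] 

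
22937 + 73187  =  96124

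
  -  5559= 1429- 6988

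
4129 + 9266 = 13395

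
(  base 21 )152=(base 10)548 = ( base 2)1000100100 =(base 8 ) 1044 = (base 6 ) 2312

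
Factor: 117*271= 31707 = 3^2*13^1*271^1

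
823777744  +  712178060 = 1535955804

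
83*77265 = 6412995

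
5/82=5/82 =0.06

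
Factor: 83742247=283^1*295909^1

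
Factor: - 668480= -2^6*5^1 * 2089^1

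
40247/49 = 40247/49 = 821.37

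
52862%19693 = 13476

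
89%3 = 2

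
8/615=8/615 = 0.01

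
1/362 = 1/362 = 0.00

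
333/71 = 4  +  49/71= 4.69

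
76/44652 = 19/11163 = 0.00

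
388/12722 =194/6361 = 0.03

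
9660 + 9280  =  18940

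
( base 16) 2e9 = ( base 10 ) 745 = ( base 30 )op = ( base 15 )34A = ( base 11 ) 618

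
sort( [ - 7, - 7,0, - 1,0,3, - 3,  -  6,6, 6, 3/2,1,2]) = [  -  7, - 7,-6, - 3,-1, 0,0,1,  3/2,2,  3,6, 6 ]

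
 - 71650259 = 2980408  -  74630667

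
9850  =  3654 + 6196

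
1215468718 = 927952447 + 287516271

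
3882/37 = 104 + 34/37= 104.92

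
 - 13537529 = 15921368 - 29458897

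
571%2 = 1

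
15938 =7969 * 2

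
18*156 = 2808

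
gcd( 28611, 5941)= 1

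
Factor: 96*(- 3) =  - 2^5*3^2 = - 288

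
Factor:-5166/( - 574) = 3^2=9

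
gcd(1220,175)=5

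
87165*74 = 6450210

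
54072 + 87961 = 142033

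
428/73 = 428/73 = 5.86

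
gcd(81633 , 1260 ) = 3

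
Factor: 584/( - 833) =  - 2^3 * 7^( - 2 )*17^( - 1) *73^1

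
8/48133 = 8/48133 = 0.00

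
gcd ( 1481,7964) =1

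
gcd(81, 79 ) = 1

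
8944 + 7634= 16578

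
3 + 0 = 3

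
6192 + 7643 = 13835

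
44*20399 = 897556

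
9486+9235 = 18721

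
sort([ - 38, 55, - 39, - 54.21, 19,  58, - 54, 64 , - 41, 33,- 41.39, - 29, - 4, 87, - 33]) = [-54.21, - 54,  -  41.39, - 41, - 39, - 38, - 33,-29, - 4, 19,33, 55,58, 64,  87]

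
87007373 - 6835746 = 80171627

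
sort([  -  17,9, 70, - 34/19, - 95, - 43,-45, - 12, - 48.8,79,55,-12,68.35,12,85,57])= [ - 95, - 48.8, - 45,-43, - 17, - 12,-12, - 34/19,9 , 12,55,57 , 68.35,70 , 79,85]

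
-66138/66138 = - 1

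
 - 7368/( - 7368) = 1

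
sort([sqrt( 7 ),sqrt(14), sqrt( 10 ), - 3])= [  -  3, sqrt (7),sqrt( 10 ),sqrt(14)]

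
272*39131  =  10643632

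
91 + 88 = 179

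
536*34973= 18745528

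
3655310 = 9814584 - 6159274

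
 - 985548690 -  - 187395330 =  - 798153360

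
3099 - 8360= - 5261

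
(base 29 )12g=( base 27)16o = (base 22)1jd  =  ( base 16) 393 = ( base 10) 915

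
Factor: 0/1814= 0^1 = 0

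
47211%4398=3231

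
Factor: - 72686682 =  - 2^1*3^2*  467^1*8647^1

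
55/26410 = 11/5282 =0.00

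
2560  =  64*40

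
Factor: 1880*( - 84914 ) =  - 159638320 = -2^4*5^1 * 47^1*42457^1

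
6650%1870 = 1040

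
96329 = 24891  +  71438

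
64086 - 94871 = -30785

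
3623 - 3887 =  - 264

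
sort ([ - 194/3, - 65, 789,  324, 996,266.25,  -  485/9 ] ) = [ - 65, - 194/3 , - 485/9, 266.25, 324, 789, 996 ]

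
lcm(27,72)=216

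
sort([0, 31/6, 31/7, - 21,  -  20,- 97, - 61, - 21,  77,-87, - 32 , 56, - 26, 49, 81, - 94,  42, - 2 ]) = [ - 97, - 94, - 87, - 61,- 32, - 26,-21, - 21, - 20, - 2, 0,31/7,  31/6,42, 49,  56,77 , 81] 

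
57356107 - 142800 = 57213307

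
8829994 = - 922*( -9577 ) 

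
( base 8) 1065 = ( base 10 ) 565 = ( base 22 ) 13F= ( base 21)15j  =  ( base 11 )474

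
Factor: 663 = 3^1*13^1 * 17^1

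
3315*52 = 172380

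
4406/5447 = 4406/5447 = 0.81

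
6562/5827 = 6562/5827 =1.13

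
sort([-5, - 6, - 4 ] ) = [ - 6, - 5 , - 4 ] 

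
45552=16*2847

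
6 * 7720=46320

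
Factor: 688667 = 7^1 * 131^1*751^1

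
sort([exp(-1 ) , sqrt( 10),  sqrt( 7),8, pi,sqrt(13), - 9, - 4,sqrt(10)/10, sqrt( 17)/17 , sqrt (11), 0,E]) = [ - 9, - 4,0, sqrt( 17) /17, sqrt( 10 ) /10,exp (-1),sqrt( 7), E, pi, sqrt ( 10 ), sqrt( 11), sqrt(13), 8 ] 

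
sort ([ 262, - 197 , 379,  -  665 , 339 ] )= [ -665, - 197,262, 339 , 379]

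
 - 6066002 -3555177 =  - 9621179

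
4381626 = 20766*211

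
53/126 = 53/126 = 0.42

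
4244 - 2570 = 1674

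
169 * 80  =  13520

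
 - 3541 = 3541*( - 1 ) 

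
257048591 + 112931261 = 369979852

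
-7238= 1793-9031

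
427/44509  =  427/44509=0.01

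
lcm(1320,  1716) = 17160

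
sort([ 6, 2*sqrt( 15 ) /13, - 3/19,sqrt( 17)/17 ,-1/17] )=[ - 3/19,  -  1/17 , sqrt( 17)/17,2 * sqrt(15 ) /13, 6]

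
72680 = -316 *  ( - 230)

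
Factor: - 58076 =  - 2^2*14519^1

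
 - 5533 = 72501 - 78034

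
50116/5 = 10023 + 1/5 = 10023.20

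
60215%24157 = 11901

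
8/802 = 4/401=0.01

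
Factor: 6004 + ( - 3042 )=2^1*1481^1=2962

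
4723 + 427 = 5150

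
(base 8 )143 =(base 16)63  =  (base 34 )2v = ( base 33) 30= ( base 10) 99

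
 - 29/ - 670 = 29/670 = 0.04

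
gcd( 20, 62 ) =2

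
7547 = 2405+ 5142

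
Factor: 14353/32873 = 31^1*71^( - 1) = 31/71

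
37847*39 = 1476033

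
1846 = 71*26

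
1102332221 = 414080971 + 688251250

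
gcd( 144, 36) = 36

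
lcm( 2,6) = 6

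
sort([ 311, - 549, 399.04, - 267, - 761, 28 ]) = [ - 761, - 549, - 267, 28, 311, 399.04 ] 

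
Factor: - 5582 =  - 2^1*2791^1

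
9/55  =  9/55 =0.16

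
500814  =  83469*6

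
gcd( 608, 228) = 76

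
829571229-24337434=805233795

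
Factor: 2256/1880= 6/5 = 2^1 *3^1 * 5^(-1 )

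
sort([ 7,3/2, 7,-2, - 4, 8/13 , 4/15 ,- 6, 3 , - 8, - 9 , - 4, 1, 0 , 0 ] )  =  [ - 9, - 8, - 6, - 4, - 4, - 2,0, 0 , 4/15, 8/13,  1, 3/2,3, 7, 7]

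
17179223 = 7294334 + 9884889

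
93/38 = 93/38 = 2.45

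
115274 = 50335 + 64939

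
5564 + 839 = 6403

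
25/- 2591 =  -25/2591 = - 0.01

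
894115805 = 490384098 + 403731707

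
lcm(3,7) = 21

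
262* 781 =204622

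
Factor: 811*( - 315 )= -3^2*5^1*7^1  *811^1 = - 255465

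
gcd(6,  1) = 1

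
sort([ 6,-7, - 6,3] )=[ - 7 , - 6,3,6] 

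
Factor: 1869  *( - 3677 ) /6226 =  - 2^( - 1)*3^1 *7^1*11^( - 1)*89^1*283^( - 1)*3677^1 = - 6872313/6226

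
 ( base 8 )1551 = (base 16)369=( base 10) 873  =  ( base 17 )306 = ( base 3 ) 1012100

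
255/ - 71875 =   -  51/14375= - 0.00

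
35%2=1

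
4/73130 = 2/36565  =  0.00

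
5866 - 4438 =1428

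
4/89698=2/44849  =  0.00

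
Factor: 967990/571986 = 483995/285993 = 3^(-2 )*5^1 * 43^( - 1)*739^( - 1 )*96799^1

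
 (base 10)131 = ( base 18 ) 75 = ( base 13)A1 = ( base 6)335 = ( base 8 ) 203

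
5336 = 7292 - 1956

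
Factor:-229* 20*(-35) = 2^2*5^2 * 7^1*229^1 = 160300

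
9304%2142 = 736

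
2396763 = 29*82647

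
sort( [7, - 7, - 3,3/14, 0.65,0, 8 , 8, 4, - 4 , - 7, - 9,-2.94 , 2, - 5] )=[ - 9, - 7, - 7 , - 5, - 4, - 3, - 2.94,  0,3/14 , 0.65, 2, 4,  7, 8 , 8]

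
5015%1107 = 587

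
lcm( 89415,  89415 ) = 89415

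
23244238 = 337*68974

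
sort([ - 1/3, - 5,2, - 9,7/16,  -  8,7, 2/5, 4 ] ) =[ - 9, - 8, -5,-1/3,2/5, 7/16, 2,  4, 7]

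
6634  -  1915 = 4719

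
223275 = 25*8931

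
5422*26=140972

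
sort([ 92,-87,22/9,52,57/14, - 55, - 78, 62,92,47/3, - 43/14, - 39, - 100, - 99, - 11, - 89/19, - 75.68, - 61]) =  [  -  100,-99,-87, - 78, - 75.68, - 61, - 55 , - 39 , -11, - 89/19, - 43/14, 22/9,57/14,  47/3,52,62, 92,92]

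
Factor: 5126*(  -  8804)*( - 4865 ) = 2^3*5^1 * 7^1* 11^1*31^1*71^1*139^1*233^1 = 219554063960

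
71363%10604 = 7739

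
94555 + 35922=130477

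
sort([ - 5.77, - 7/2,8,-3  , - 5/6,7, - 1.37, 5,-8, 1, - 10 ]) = [ - 10, - 8, - 5.77, - 7/2, - 3, - 1.37,-5/6, 1, 5,7,8]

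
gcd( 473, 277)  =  1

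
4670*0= 0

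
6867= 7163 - 296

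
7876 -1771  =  6105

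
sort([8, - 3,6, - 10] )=[ - 10 , -3, 6,8 ] 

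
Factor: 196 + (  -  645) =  - 449 =- 449^1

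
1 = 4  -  3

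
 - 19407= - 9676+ - 9731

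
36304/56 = 4538/7 = 648.29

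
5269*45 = 237105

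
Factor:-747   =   -3^2*83^1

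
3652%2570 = 1082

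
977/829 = 977/829=1.18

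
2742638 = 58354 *47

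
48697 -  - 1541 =50238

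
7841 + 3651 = 11492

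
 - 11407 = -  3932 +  - 7475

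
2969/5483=2969/5483 = 0.54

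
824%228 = 140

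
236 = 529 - 293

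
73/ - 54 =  - 2+35/54= - 1.35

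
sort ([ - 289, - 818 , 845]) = [ - 818,-289, 845]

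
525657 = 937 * 561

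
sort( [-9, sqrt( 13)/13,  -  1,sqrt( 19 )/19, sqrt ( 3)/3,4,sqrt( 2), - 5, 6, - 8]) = [ - 9, - 8 , - 5, - 1, sqrt( 19)/19,sqrt (13)/13, sqrt(3 ) /3,sqrt( 2),4,6]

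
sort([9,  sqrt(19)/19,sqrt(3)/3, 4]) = [sqrt (19)/19,sqrt (3) /3,  4, 9]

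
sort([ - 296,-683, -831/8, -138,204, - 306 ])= [ - 683, - 306, - 296, - 138, - 831/8 , 204 ]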